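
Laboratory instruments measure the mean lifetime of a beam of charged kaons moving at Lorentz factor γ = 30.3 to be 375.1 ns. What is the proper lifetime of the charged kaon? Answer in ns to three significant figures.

γ = 30.3
The lab-frame lifetime is the dilated interval; the proper lifetime is τ₀ = Δt/γ = 375.1/30.30 ns.

τ₀ = 12.4 ns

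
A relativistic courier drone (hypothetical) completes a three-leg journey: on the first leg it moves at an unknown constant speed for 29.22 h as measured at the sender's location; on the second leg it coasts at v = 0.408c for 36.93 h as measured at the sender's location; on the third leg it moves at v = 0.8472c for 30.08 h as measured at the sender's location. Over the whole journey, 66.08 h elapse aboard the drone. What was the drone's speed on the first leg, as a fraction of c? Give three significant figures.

β = 0.828

Leg 1: speed unknown; τ_1 = 29.22/γ_1.
Leg 2: γ = 1/√(1 − 0.408²) = 1/√0.8335 = 1.095; τ_2 = 36.93/1.095 = 33.72 h.
Leg 3: γ = 1/√(1 − 0.8472²) = 1/√0.2823 = 1.882; τ_3 = 30.08/1.882 = 15.98 h.
Total proper time: τ_1 + 33.72 + 15.98 = 66.08, so τ_1 = 66.08 − 49.70 = 16.38 h.
γ_1 = 29.22/16.38 = 1.784; β = √(1 − 1/γ²) = √0.6856.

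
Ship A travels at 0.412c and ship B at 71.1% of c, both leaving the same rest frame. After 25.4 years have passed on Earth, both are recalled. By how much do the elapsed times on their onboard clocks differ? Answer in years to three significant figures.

A: γ = 1/√(1 − 0.412²) = 1/√0.8303 = 1.097; τ_A = 25.4/1.097 = 23.14 years.
B: β = 0.711; γ = 1/√(1 − 0.711²) = 1/√0.4945 = 1.422; τ_B = 25.4/1.422 = 17.86 years.

|τ_A − τ_B| = 5.28 years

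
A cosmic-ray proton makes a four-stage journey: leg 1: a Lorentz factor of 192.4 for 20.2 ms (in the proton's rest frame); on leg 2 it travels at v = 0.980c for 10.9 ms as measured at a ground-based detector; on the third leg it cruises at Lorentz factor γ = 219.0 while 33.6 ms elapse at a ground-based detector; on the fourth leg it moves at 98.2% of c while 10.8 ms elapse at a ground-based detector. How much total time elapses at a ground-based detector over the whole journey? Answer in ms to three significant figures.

Δt = 3940 ms

Leg 1: γ = 192.4; Δt_1 = 192.4 × 20.2 = 3886 ms.
Leg 2: 10.9 ms is already measured at a ground-based detector.
Leg 3: 33.6 ms is already measured at a ground-based detector.
Leg 4: 10.8 ms is already measured at a ground-based detector.
Total: 3886 + 10.90 + 33.60 + 10.80 ms.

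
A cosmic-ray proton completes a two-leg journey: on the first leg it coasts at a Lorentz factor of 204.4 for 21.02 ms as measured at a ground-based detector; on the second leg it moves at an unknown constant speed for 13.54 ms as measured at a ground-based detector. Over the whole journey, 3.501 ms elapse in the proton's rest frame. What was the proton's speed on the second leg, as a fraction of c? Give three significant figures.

β = 0.968

Leg 1: γ = 204.4; τ_1 = 21.02/204.4 = 0.1028 ms.
Leg 2: speed unknown; τ_2 = 13.54/γ_2.
Total proper time: 0.1028 + τ_2 = 3.501, so τ_2 = 3.501 − 0.1028 = 3.398 ms.
γ_2 = 13.54/3.398 = 3.985; β = √(1 − 1/γ²) = √0.9370.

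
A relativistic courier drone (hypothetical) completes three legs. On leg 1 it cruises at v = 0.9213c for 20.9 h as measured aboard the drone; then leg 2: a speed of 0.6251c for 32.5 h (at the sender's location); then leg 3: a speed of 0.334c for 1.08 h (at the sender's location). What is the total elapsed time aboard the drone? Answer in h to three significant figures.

Leg 1: 20.9 h is already measured aboard the drone.
Leg 2: γ = 1/√(1 − 0.6251²) = 1/√0.6092 = 1.281; τ_2 = 32.5/1.281 = 25.37 h.
Leg 3: γ = 1/√(1 − 0.334²) = 1/√0.8884 = 1.061; τ_3 = 1.08/1.061 = 1.018 h.
Total: 20.90 + 25.37 + 1.018 h.

τ = 47.3 h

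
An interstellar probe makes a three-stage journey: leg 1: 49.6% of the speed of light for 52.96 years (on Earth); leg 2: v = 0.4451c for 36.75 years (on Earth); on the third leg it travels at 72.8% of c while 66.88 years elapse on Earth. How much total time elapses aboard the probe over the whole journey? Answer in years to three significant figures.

τ = 125 years

Leg 1: β = 0.496; γ = 1/√(1 − 0.496²) = 1/√0.7540 = 1.152; τ_1 = 52.96/1.152 = 45.99 years.
Leg 2: γ = 1/√(1 − 0.4451²) = 1/√0.8019 = 1.117; τ_2 = 36.75/1.117 = 32.91 years.
Leg 3: β = 0.728; γ = 1/√(1 − 0.728²) = 1/√0.4700 = 1.459; τ_3 = 66.88/1.459 = 45.85 years.
Total: 45.99 + 32.91 + 45.85 years.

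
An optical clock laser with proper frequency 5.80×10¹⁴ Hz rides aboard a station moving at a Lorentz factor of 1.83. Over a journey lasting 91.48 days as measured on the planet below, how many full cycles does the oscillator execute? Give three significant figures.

γ = 1.83
The oscillator's own cycle count is N = f × τ where τ is the proper time aboard the station. τ = Δt/γ = 91.48/1.830 = 49.99 days = 4.319×10⁶ s.
N = 5.80×10¹⁴ × 4.319×10⁶ = 2.505×10²¹.

N = 2.51×10²¹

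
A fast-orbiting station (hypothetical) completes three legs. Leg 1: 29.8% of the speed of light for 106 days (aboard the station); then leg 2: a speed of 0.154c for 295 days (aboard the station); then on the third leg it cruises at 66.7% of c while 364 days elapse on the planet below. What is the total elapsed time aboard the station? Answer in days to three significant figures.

Leg 1: 106 days is already measured aboard the station.
Leg 2: 295 days is already measured aboard the station.
Leg 3: β = 0.667; γ = 1/√(1 − 0.667²) = 1/√0.5551 = 1.342; τ_3 = 364/1.342 = 271.2 days.
Total: 106.0 + 295.0 + 271.2 days.

τ = 672 days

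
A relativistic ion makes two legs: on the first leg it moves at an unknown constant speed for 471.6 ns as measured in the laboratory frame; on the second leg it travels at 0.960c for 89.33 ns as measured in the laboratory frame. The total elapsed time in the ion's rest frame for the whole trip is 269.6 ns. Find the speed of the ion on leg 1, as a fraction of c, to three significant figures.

β = 0.855

Leg 1: speed unknown; τ_1 = 471.6/γ_1.
Leg 2: γ = 1/√(1 − 0.960²) = 25/7 ≈ 3.571; τ_2 = 89.33/3.571 = 25.01 ns.
Total proper time: τ_1 + 25.01 = 269.6, so τ_1 = 269.6 − 25.01 = 244.6 ns.
γ_1 = 471.6/244.6 = 1.928; β = √(1 − 1/γ²) = √0.7310.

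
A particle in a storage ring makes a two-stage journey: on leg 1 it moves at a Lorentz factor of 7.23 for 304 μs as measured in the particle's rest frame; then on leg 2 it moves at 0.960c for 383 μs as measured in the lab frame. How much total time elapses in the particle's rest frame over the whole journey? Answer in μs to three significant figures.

τ = 411 μs

Leg 1: 304 μs is already measured in the particle's rest frame.
Leg 2: γ = 1/√(1 − 0.960²) = 25/7 ≈ 3.571; τ_2 = 383/3.571 = 107.2 μs.
Total: 304.0 + 107.2 μs.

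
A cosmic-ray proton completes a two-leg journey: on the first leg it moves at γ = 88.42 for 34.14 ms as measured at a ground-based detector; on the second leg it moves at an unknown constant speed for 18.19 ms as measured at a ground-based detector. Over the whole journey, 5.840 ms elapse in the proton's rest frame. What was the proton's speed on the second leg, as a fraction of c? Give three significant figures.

β = 0.954

Leg 1: γ = 88.42; τ_1 = 34.14/88.42 = 0.3861 ms.
Leg 2: speed unknown; τ_2 = 18.19/γ_2.
Total proper time: 0.3861 + τ_2 = 5.840, so τ_2 = 5.840 − 0.3861 = 5.454 ms.
γ_2 = 18.19/5.454 = 3.335; β = √(1 − 1/γ²) = √0.9101.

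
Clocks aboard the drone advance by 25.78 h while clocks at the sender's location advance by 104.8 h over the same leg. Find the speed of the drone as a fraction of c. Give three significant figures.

v = 0.969c

The proper time is measured aboard the drone (both events occur at the drone's location); Δt is measured at the sender's location. γ = Δt/τ = 104.8/25.78 = 4.065.
β = √(1 − 1/γ²) = √(1 − 0.06051) = √0.9395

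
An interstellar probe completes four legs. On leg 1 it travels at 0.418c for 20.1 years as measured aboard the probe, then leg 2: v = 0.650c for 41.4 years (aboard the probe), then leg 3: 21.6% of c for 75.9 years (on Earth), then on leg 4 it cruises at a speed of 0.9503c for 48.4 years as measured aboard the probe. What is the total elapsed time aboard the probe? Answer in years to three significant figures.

τ = 184 years

Leg 1: 20.1 years is already measured aboard the probe.
Leg 2: 41.4 years is already measured aboard the probe.
Leg 3: β = 0.216; γ = 1/√(1 − 0.216²) = 1/√0.9533 = 1.024; τ_3 = 75.9/1.024 = 74.11 years.
Leg 4: 48.4 years is already measured aboard the probe.
Total: 20.10 + 41.40 + 74.11 + 48.40 years.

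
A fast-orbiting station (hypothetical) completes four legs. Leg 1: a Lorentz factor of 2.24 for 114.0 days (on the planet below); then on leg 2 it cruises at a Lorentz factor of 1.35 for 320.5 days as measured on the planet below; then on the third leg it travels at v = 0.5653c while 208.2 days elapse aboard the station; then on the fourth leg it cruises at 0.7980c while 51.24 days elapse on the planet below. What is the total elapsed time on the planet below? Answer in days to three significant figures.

Δt = 738 days

Leg 1: 114.0 days is already measured on the planet below.
Leg 2: 320.5 days is already measured on the planet below.
Leg 3: γ = 1/√(1 − 0.5653²) = 1/√0.6804 = 1.212; Δt_3 = 1.212 × 208.2 = 252.4 days.
Leg 4: 51.24 days is already measured on the planet below.
Total: 114.0 + 320.5 + 252.4 + 51.24 days.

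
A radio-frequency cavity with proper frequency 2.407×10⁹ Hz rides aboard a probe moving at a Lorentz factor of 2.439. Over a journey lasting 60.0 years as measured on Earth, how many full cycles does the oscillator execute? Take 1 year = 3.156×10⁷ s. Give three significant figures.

γ = 2.439
The oscillator's own cycle count is N = f × τ where τ is the proper time aboard the probe. τ = Δt/γ = 60.0/2.439 = 24.60 years = 7.764×10⁸ s.
N = 2.407×10⁹ × 7.764×10⁸ = 1.869×10¹⁸.

N = 1.87×10¹⁸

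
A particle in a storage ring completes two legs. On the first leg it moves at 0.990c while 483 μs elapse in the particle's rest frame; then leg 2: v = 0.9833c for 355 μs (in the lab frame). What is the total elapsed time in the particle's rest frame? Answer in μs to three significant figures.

τ = 548 μs

Leg 1: 483 μs is already measured in the particle's rest frame.
Leg 2: γ = 1/√(1 − 0.9833²) = 1/√0.03312 = 5.495; τ_2 = 355/5.495 = 64.61 μs.
Total: 483.0 + 64.61 μs.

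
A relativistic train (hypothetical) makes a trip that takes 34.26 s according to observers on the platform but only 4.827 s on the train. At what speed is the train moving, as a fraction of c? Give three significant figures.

v = 0.990c

The proper time is measured on the train (both events occur at the train's location); Δt is measured on the platform. γ = Δt/τ = 34.26/4.827 = 7.098.
β = √(1 − 1/γ²) = √(1 − 0.01985) = √0.9801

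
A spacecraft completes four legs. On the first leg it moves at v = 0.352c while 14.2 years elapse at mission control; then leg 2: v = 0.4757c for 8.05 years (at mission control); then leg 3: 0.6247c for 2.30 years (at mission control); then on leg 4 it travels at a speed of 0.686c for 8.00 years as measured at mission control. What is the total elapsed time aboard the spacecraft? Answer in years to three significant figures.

Leg 1: γ = 1/√(1 − 0.352²) = 1/√0.8761 = 1.068; τ_1 = 14.2/1.068 = 13.29 years.
Leg 2: γ = 1/√(1 − 0.4757²) = 1/√0.7737 = 1.137; τ_2 = 8.05/1.137 = 7.081 years.
Leg 3: γ = 1/√(1 − 0.6247²) = 1/√0.6097 = 1.281; τ_3 = 2.30/1.281 = 1.796 years.
Leg 4: γ = 1/√(1 − 0.686²) = 1/√0.5294 = 1.374; τ_4 = 8.00/1.374 = 5.821 years.
Total: 13.29 + 7.081 + 1.796 + 5.821 years.

τ = 28.0 years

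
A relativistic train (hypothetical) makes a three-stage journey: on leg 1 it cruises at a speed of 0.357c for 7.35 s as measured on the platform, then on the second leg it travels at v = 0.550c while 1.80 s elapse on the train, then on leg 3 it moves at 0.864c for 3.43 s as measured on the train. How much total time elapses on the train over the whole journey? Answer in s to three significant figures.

Leg 1: γ = 1/√(1 − 0.357²) = 1/√0.8726 = 1.071; τ_1 = 7.35/1.071 = 6.866 s.
Leg 2: 1.80 s is already measured on the train.
Leg 3: 3.43 s is already measured on the train.
Total: 6.866 + 1.800 + 3.430 s.

τ = 12.1 s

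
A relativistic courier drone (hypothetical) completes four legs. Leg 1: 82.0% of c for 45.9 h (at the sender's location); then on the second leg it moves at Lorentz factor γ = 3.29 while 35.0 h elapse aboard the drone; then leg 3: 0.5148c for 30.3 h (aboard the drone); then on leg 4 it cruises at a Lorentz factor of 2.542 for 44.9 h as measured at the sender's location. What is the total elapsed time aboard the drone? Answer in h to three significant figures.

Leg 1: β = 0.820; γ = 1/√(1 − 0.820²) = 1/√0.3276 = 1.747; τ_1 = 45.9/1.747 = 26.27 h.
Leg 2: 35.0 h is already measured aboard the drone.
Leg 3: 30.3 h is already measured aboard the drone.
Leg 4: γ = 2.542; τ_4 = 44.9/2.542 = 17.66 h.
Total: 26.27 + 35.00 + 30.30 + 17.66 h.

τ = 109 h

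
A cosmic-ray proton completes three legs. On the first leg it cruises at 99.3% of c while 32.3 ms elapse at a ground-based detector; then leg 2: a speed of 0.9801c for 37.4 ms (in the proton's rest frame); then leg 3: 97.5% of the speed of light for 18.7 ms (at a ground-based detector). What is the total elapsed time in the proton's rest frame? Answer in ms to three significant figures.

τ = 45.4 ms

Leg 1: β = 0.993; γ = 1/√(1 − 0.993²) = 1/√0.01395 = 8.466; τ_1 = 32.3/8.466 = 3.815 ms.
Leg 2: 37.4 ms is already measured in the proton's rest frame.
Leg 3: β = 0.975; γ = 1/√(1 − 0.975²) = 1/√0.04938 = 4.500; τ_3 = 18.7/4.500 = 4.155 ms.
Total: 3.815 + 37.40 + 4.155 ms.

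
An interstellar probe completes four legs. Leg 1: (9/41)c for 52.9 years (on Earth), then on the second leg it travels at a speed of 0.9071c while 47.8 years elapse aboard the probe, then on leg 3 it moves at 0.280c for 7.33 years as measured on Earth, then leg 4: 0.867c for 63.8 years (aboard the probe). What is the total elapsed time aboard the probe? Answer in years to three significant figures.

τ = 170 years

Leg 1: γ = 1/√(1 − (9/41)²) = 41/40 = 1.025; τ_1 = 52.9/1.025 = 51.61 years.
Leg 2: 47.8 years is already measured aboard the probe.
Leg 3: γ = 1/√(1 − 0.280²) = 25/24 ≈ 1.042; τ_3 = 7.33/1.042 = 7.037 years.
Leg 4: 63.8 years is already measured aboard the probe.
Total: 51.61 + 47.80 + 7.037 + 63.80 years.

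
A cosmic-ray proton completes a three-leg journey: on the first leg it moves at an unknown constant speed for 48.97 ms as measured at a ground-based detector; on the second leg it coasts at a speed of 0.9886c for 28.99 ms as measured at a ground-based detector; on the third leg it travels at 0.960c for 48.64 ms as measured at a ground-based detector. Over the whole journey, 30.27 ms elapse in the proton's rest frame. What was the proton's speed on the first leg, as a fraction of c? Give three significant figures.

β = 0.968

Leg 1: speed unknown; τ_1 = 48.97/γ_1.
Leg 2: γ = 1/√(1 − 0.9886²) = 1/√0.02267 = 6.642; τ_2 = 28.99/6.642 = 4.365 ms.
Leg 3: γ = 1/√(1 − 0.960²) = 25/7 ≈ 3.571; τ_3 = 48.64/3.571 = 13.62 ms.
Total proper time: τ_1 + 4.365 + 13.62 = 30.27, so τ_1 = 30.27 − 17.98 = 12.29 ms.
γ_1 = 48.97/12.29 = 3.986; β = √(1 − 1/γ²) = √0.9371.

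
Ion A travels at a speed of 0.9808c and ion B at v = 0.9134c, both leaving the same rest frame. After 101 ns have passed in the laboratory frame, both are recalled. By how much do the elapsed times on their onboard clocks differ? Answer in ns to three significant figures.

A: γ = 1/√(1 − 0.9808²) = 1/√0.03803 = 5.128; τ_A = 101/5.128 = 19.70 ns.
B: γ = 1/√(1 − 0.9134²) = 1/√0.1657 = 2.457; τ_B = 101/2.457 = 41.11 ns.

|τ_A − τ_B| = 21.4 ns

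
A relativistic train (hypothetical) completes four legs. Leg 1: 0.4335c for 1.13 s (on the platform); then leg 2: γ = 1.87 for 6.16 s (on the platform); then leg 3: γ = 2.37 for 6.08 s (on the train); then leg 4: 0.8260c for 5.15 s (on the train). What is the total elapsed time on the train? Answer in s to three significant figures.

τ = 15.5 s

Leg 1: γ = 1/√(1 − 0.4335²) = 1/√0.8121 = 1.110; τ_1 = 1.13/1.110 = 1.018 s.
Leg 2: γ = 1.87; τ_2 = 6.16/1.870 = 3.294 s.
Leg 3: 6.08 s is already measured on the train.
Leg 4: 5.15 s is already measured on the train.
Total: 1.018 + 3.294 + 6.080 + 5.150 s.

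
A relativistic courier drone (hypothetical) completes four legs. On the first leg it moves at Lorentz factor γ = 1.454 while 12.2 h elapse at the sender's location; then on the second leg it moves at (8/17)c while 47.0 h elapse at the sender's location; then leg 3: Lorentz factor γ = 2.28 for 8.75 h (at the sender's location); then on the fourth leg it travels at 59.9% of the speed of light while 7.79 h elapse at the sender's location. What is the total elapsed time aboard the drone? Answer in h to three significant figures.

τ = 59.9 h

Leg 1: γ = 1.454; τ_1 = 12.2/1.454 = 8.391 h.
Leg 2: γ = 1/√(1 − (8/17)²) = 17/15 ≈ 1.133; τ_2 = 47.0/1.133 = 41.47 h.
Leg 3: γ = 2.28; τ_3 = 8.75/2.280 = 3.838 h.
Leg 4: β = 0.599; γ = 1/√(1 − 0.599²) = 1/√0.6412 = 1.249; τ_4 = 7.79/1.249 = 6.238 h.
Total: 8.391 + 41.47 + 3.838 + 6.238 h.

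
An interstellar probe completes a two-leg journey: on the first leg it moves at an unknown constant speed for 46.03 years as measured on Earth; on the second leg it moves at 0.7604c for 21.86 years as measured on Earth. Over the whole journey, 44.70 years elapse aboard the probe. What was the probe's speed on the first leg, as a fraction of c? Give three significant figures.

Leg 1: speed unknown; τ_1 = 46.03/γ_1.
Leg 2: γ = 1/√(1 − 0.7604²) = 1/√0.4218 = 1.540; τ_2 = 21.86/1.540 = 14.20 years.
Total proper time: τ_1 + 14.20 = 44.70, so τ_1 = 44.70 − 14.20 = 30.50 years.
γ_1 = 46.03/30.50 = 1.509; β = √(1 − 1/γ²) = √0.5609.

β = 0.749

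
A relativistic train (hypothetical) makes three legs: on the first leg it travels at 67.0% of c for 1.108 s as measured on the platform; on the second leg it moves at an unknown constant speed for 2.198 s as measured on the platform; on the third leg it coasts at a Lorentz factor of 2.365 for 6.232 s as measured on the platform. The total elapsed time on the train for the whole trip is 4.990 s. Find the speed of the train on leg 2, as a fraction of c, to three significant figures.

Leg 1: β = 0.670; γ = 1/√(1 − 0.670²) = 1/√0.5511 = 1.347; τ_1 = 1.108/1.347 = 0.8225 s.
Leg 2: speed unknown; τ_2 = 2.198/γ_2.
Leg 3: γ = 2.365; τ_3 = 6.232/2.365 = 2.635 s.
Total proper time: 0.8225 + τ_2 + 2.635 = 4.990, so τ_2 = 4.990 − 3.458 = 1.532 s.
γ_2 = 2.198/1.532 = 1.434; β = √(1 − 1/γ²) = √0.5140.

β = 0.717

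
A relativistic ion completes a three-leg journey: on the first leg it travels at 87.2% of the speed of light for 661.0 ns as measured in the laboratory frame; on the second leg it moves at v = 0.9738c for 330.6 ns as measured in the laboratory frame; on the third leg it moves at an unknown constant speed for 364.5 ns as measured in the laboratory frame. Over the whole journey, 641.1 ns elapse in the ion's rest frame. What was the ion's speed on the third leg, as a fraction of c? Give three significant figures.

β = 0.747

Leg 1: β = 0.872; γ = 1/√(1 − 0.872²) = 1/√0.2396 = 2.043; τ_1 = 661.0/2.043 = 323.6 ns.
Leg 2: γ = 1/√(1 − 0.9738²) = 1/√0.05171 = 4.397; τ_2 = 330.6/4.397 = 75.18 ns.
Leg 3: speed unknown; τ_3 = 364.5/γ_3.
Total proper time: 323.6 + 75.18 + τ_3 = 641.1, so τ_3 = 641.1 − 398.7 = 242.4 ns.
γ_3 = 364.5/242.4 = 1.504; β = √(1 − 1/γ²) = √0.5579.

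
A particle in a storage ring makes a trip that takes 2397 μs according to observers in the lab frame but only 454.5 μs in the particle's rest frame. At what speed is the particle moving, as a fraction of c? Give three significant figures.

β = 0.982

The proper time is measured in the particle's rest frame (both events occur at the particle's location); Δt is measured in the lab frame. γ = Δt/τ = 2397/454.5 = 5.274.
β = √(1 − 1/γ²) = √(1 − 0.03595) = √0.9640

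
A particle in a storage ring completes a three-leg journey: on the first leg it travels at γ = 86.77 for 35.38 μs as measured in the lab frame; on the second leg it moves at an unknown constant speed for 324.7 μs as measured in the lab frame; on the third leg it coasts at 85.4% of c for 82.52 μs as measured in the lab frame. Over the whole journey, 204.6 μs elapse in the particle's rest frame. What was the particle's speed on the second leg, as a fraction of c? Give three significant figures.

Leg 1: γ = 86.77; τ_1 = 35.38/86.77 = 0.4077 μs.
Leg 2: speed unknown; τ_2 = 324.7/γ_2.
Leg 3: β = 0.854; γ = 1/√(1 − 0.854²) = 1/√0.2707 = 1.922; τ_3 = 82.52/1.922 = 42.93 μs.
Total proper time: 0.4077 + τ_2 + 42.93 = 204.6, so τ_2 = 204.6 − 43.34 = 161.3 μs.
γ_2 = 324.7/161.3 = 2.014; β = √(1 − 1/γ²) = √0.7533.

β = 0.868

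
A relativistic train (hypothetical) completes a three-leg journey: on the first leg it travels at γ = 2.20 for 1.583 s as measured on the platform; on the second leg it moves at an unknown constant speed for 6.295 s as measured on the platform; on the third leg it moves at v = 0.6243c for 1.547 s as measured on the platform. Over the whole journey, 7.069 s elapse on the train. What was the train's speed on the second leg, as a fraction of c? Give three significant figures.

Leg 1: γ = 2.20; τ_1 = 1.583/2.200 = 0.7195 s.
Leg 2: speed unknown; τ_2 = 6.295/γ_2.
Leg 3: γ = 1/√(1 − 0.6243²) = 1/√0.6102 = 1.280; τ_3 = 1.547/1.280 = 1.208 s.
Total proper time: 0.7195 + τ_2 + 1.208 = 7.069, so τ_2 = 7.069 − 1.928 = 5.141 s.
γ_2 = 6.295/5.141 = 1.224; β = √(1 − 1/γ²) = √0.3330.

β = 0.577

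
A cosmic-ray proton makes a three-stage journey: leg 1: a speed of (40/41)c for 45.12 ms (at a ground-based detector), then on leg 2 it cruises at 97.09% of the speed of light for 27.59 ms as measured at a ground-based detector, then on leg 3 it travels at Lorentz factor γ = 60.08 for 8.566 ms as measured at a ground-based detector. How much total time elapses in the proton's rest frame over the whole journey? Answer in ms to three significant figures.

Leg 1: γ = 1/√(1 − (40/41)²) = 41/9 ≈ 4.556; τ_1 = 45.12/4.556 = 9.904 ms.
Leg 2: β = 0.9709; γ = 1/√(1 − 0.9709²) = 1/√0.05735 = 4.176; τ_2 = 27.59/4.176 = 6.607 ms.
Leg 3: γ = 60.08; τ_3 = 8.566/60.08 = 0.1426 ms.
Total: 9.904 + 6.607 + 0.1426 ms.

τ = 16.7 ms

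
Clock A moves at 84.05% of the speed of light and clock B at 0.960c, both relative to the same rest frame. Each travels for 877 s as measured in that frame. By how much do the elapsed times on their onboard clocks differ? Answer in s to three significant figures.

|τ_A − τ_B| = 230 s

A: β = 0.8405; γ = 1/√(1 − 0.8405²) = 1/√0.2936 = 1.846; τ_A = 877/1.846 = 475.2 s.
B: γ = 1/√(1 − 0.960²) = 25/7 ≈ 3.571; τ_B = 877/3.571 = 245.6 s.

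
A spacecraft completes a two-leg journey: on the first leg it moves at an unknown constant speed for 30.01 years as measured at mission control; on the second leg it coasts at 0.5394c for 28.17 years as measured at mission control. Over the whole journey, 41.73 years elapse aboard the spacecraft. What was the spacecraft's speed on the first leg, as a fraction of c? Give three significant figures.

Leg 1: speed unknown; τ_1 = 30.01/γ_1.
Leg 2: γ = 1/√(1 − 0.5394²) = 1/√0.7090 = 1.188; τ_2 = 28.17/1.188 = 23.72 years.
Total proper time: τ_1 + 23.72 = 41.73, so τ_1 = 41.73 − 23.72 = 18.01 years.
γ_1 = 30.01/18.01 = 1.666; β = √(1 − 1/γ²) = √0.6399.

β = 0.800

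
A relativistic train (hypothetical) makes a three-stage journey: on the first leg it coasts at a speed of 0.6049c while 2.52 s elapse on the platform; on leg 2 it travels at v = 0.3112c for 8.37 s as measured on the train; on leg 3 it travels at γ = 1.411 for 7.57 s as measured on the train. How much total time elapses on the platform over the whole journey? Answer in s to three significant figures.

Leg 1: 2.52 s is already measured on the platform.
Leg 2: γ = 1/√(1 − 0.3112²) = 1/√0.9032 = 1.052; Δt_2 = 1.052 × 8.37 = 8.807 s.
Leg 3: γ = 1.411; Δt_3 = 1.411 × 7.57 = 10.68 s.
Total: 2.520 + 8.807 + 10.68 s.

Δt = 22.0 s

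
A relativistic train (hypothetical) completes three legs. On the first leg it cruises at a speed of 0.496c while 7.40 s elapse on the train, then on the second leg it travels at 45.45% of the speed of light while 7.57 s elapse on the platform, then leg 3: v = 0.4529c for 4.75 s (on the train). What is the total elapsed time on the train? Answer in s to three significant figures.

Leg 1: 7.40 s is already measured on the train.
Leg 2: β = 0.4545; γ = 1/√(1 − 0.4545²) = 1/√0.7934 = 1.123; τ_2 = 7.57/1.123 = 6.743 s.
Leg 3: 4.75 s is already measured on the train.
Total: 7.400 + 6.743 + 4.750 s.

τ = 18.9 s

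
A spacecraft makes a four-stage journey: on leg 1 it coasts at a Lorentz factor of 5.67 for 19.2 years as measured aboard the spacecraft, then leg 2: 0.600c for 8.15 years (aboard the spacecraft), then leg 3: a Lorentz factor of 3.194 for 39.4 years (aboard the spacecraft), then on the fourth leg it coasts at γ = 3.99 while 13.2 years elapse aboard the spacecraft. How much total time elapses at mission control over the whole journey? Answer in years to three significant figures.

Leg 1: γ = 5.67; Δt_1 = 5.670 × 19.2 = 108.9 years.
Leg 2: γ = 1/√(1 − 0.600²) = 5/4 = 1.250; Δt_2 = 1.250 × 8.15 = 10.19 years.
Leg 3: γ = 3.194; Δt_3 = 3.194 × 39.4 = 125.8 years.
Leg 4: γ = 3.99; Δt_4 = 3.990 × 13.2 = 52.67 years.
Total: 108.9 + 10.19 + 125.8 + 52.67 years.

Δt = 298 years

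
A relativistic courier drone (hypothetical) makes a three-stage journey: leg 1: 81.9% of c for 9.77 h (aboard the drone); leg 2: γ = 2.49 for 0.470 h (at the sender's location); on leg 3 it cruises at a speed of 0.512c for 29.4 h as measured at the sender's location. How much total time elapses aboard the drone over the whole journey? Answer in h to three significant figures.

Leg 1: 9.77 h is already measured aboard the drone.
Leg 2: γ = 2.49; τ_2 = 0.470/2.490 = 0.1888 h.
Leg 3: γ = 1/√(1 − 0.512²) = 1/√0.7379 = 1.164; τ_3 = 29.4/1.164 = 25.25 h.
Total: 9.770 + 0.1888 + 25.25 h.

τ = 35.2 h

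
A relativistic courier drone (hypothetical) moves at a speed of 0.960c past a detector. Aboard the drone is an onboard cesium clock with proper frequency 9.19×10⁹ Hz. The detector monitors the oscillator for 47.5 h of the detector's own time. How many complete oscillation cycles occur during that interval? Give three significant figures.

N = 4.40×10¹⁴

γ = 1/√(1 − 0.960²) = 1/√0.07840 = 3.571
During 47.5 h of lab time, the oscillator's proper time advances by τ = Δt/γ = 47.5/3.571 = 13.30 h = 4.788×10⁴ s.
N = f × τ = 9.19×10⁹ × 4.788×10⁴ = 4.400×10¹⁴.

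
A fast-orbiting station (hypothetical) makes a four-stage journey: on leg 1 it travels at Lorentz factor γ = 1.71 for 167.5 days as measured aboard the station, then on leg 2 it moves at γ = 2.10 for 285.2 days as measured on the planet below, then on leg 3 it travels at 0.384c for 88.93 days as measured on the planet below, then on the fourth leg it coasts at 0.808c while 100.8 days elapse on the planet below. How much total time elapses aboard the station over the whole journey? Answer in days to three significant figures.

Leg 1: 167.5 days is already measured aboard the station.
Leg 2: γ = 2.10; τ_2 = 285.2/2.100 = 135.8 days.
Leg 3: γ = 1/√(1 − 0.384²) = 1/√0.8525 = 1.083; τ_3 = 88.93/1.083 = 82.11 days.
Leg 4: γ = 1/√(1 − 0.808²) = 1/√0.3471 = 1.697; τ_4 = 100.8/1.697 = 59.39 days.
Total: 167.5 + 135.8 + 82.11 + 59.39 days.

τ = 445 days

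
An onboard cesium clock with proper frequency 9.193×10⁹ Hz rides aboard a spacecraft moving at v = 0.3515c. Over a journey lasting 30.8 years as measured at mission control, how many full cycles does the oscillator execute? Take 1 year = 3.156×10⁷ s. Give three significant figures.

N = 8.37×10¹⁸

γ = 1/√(1 − 0.3515²) = 1/√0.8764 = 1.068
The oscillator's own cycle count is N = f × τ where τ is the proper time aboard the spacecraft. τ = Δt/γ = 30.8/1.068 = 28.83 years = 9.100×10⁸ s.
N = 9.193×10⁹ × 9.100×10⁸ = 8.366×10¹⁸.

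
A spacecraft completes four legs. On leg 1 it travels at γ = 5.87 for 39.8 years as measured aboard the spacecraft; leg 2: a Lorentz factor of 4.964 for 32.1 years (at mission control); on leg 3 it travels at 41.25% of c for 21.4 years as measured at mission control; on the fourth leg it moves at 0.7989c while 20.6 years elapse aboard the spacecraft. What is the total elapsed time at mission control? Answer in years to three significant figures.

Leg 1: γ = 5.87; Δt_1 = 5.870 × 39.8 = 233.6 years.
Leg 2: 32.1 years is already measured at mission control.
Leg 3: 21.4 years is already measured at mission control.
Leg 4: γ = 1/√(1 − 0.7989²) = 1/√0.3618 = 1.663; Δt_4 = 1.663 × 20.6 = 34.25 years.
Total: 233.6 + 32.10 + 21.40 + 34.25 years.

Δt = 321 years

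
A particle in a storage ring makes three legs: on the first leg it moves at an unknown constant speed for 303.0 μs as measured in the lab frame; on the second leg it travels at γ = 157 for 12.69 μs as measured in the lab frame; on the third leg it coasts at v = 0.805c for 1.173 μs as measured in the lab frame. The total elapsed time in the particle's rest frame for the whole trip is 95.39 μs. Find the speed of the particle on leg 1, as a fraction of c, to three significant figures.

Leg 1: speed unknown; τ_1 = 303.0/γ_1.
Leg 2: γ = 157; τ_2 = 12.69/157.0 = 0.08083 μs.
Leg 3: γ = 1/√(1 − 0.805²) = 1/√0.3520 = 1.686; τ_3 = 1.173/1.686 = 0.6959 μs.
Total proper time: τ_1 + 0.08083 + 0.6959 = 95.39, so τ_1 = 95.39 − 0.7767 = 94.61 μs.
γ_1 = 303.0/94.61 = 3.203; β = √(1 − 1/γ²) = √0.9025.

β = 0.950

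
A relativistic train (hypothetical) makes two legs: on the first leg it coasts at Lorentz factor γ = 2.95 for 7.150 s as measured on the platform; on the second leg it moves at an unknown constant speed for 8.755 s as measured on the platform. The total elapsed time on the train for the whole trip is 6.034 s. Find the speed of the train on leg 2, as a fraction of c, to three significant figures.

β = 0.911

Leg 1: γ = 2.95; τ_1 = 7.150/2.950 = 2.424 s.
Leg 2: speed unknown; τ_2 = 8.755/γ_2.
Total proper time: 2.424 + τ_2 = 6.034, so τ_2 = 6.034 − 2.424 = 3.610 s.
γ_2 = 8.755/3.610 = 2.425; β = √(1 − 1/γ²) = √0.8300.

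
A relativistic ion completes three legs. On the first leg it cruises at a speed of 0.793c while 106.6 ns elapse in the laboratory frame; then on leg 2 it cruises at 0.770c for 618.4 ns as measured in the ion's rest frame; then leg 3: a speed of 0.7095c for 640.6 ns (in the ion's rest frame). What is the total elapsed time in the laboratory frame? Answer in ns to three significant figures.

Leg 1: 106.6 ns is already measured in the laboratory frame.
Leg 2: γ = 1/√(1 − 0.770²) = 1/√0.4071 = 1.567; Δt_2 = 1.567 × 618.4 = 969.2 ns.
Leg 3: γ = 1/√(1 − 0.7095²) = 1/√0.4966 = 1.419; Δt_3 = 1.419 × 640.6 = 909.0 ns.
Total: 106.6 + 969.2 + 909.0 ns.

Δt = 1980 ns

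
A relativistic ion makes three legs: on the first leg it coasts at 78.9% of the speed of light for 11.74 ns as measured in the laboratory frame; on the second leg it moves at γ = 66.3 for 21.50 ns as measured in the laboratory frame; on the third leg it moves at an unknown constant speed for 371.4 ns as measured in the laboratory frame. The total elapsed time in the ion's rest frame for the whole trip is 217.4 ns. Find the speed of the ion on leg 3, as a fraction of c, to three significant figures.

β = 0.825

Leg 1: β = 0.789; γ = 1/√(1 − 0.789²) = 1/√0.3775 = 1.628; τ_1 = 11.74/1.628 = 7.213 ns.
Leg 2: γ = 66.3; τ_2 = 21.50/66.30 = 0.3243 ns.
Leg 3: speed unknown; τ_3 = 371.4/γ_3.
Total proper time: 7.213 + 0.3243 + τ_3 = 217.4, so τ_3 = 217.4 − 7.537 = 209.9 ns.
γ_3 = 371.4/209.9 = 1.770; β = √(1 − 1/γ²) = √0.6807.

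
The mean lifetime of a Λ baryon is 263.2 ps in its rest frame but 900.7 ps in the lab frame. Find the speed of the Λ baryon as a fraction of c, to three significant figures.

β = 0.956

γ = Δt/τ₀ = 900.7/263.2 = 3.422
β = √(1 − 1/γ²) = √(1 − 0.08539) = √0.9146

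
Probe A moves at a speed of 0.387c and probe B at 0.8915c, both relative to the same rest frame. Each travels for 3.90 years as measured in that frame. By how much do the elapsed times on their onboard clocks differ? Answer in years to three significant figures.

|τ_A − τ_B| = 1.83 years

A: γ = 1/√(1 − 0.387²) = 1/√0.8502 = 1.085; τ_A = 3.90/1.085 = 3.596 years.
B: γ = 1/√(1 − 0.8915²) = 1/√0.2052 = 2.207; τ_B = 3.90/2.207 = 1.767 years.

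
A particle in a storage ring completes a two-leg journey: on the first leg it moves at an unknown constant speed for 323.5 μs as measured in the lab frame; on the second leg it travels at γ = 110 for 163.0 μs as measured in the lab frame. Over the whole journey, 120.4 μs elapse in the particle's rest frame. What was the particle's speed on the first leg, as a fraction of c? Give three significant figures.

Leg 1: speed unknown; τ_1 = 323.5/γ_1.
Leg 2: γ = 110; τ_2 = 163.0/110.0 = 1.482 μs.
Total proper time: τ_1 + 1.482 = 120.4, so τ_1 = 120.4 − 1.482 = 118.9 μs.
γ_1 = 323.5/118.9 = 2.720; β = √(1 − 1/γ²) = √0.8649.

β = 0.930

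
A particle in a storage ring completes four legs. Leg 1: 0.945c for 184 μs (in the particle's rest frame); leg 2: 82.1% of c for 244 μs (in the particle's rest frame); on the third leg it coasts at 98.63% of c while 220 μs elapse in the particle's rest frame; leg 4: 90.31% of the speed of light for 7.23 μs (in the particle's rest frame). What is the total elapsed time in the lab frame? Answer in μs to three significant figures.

Leg 1: γ = 1/√(1 − 0.945²) = 1/√0.1070 = 3.057; Δt_1 = 3.057 × 184 = 562.6 μs.
Leg 2: β = 0.821; γ = 1/√(1 − 0.821²) = 1/√0.3260 = 1.752; Δt_2 = 1.752 × 244 = 427.4 μs.
Leg 3: β = 0.9863; γ = 1/√(1 − 0.9863²) = 1/√0.02721 = 6.062; Δt_3 = 6.062 × 220 = 1334 μs.
Leg 4: β = 0.9031; γ = 1/√(1 − 0.9031²) = 1/√0.1844 = 2.329; Δt_4 = 2.329 × 7.23 = 16.84 μs.
Total: 562.6 + 427.4 + 1334 + 16.84 μs.

Δt = 2340 μs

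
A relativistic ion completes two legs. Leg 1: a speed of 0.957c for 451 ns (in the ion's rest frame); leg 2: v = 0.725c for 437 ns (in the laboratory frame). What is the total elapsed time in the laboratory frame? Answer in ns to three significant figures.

Δt = 1990 ns

Leg 1: γ = 1/√(1 − 0.957²) = 1/√0.08415 = 3.447; Δt_1 = 3.447 × 451 = 1555 ns.
Leg 2: 437 ns is already measured in the laboratory frame.
Total: 1555 + 437.0 ns.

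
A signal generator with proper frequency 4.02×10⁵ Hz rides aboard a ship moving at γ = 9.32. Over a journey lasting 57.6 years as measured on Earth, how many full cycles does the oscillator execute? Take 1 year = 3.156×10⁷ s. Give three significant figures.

N = 7.84×10¹³

γ = 9.32
The oscillator's own cycle count is N = f × τ where τ is the proper time on the ship. τ = Δt/γ = 57.6/9.320 = 6.180 years = 1.950×10⁸ s.
N = 4.02×10⁵ × 1.950×10⁸ = 7.841×10¹³.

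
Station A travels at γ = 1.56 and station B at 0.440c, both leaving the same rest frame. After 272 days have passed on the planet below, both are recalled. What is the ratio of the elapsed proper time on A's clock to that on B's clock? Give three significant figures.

A: γ = 1.56. B: γ = 1/√(1 − 0.440²) = 1/√0.8064 = 1.114.
τ_A/τ_B = γ_B/γ_A = 1.114/1.560 = 0.7138, so τ_A/τ_B = 0.7138.

τ_A/τ_B = 0.714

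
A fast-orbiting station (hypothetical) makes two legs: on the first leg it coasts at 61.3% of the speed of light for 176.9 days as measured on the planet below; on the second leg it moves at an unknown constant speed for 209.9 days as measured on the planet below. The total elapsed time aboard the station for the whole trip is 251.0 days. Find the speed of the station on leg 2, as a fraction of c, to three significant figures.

β = 0.848

Leg 1: β = 0.613; γ = 1/√(1 − 0.613²) = 1/√0.6242 = 1.266; τ_1 = 176.9/1.266 = 139.8 days.
Leg 2: speed unknown; τ_2 = 209.9/γ_2.
Total proper time: 139.8 + τ_2 = 251.0, so τ_2 = 251.0 − 139.8 = 111.2 days.
γ_2 = 209.9/111.2 = 1.887; β = √(1 − 1/γ²) = √0.7192.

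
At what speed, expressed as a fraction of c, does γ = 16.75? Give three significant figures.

β = √(1 − 1/γ²) = √(1 − 1/16.75²) = √(1 − 0.003564) = √0.9964

β = 0.998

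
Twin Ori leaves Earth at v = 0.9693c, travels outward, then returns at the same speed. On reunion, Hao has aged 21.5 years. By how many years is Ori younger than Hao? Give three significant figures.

Δt − τ = 16.2 years

γ = 1/√(1 − 0.9693²) = 1/√0.06046 = 4.067
Ori's elapsed proper time: τ = 21.5/4.067 = 5.286 years.
Age gap = Δt − τ = 21.5 − 5.286 years.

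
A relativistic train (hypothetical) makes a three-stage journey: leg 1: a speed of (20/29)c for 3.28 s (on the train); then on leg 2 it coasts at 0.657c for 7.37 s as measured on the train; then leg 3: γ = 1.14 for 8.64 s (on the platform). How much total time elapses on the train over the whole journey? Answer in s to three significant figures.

Leg 1: 3.28 s is already measured on the train.
Leg 2: 7.37 s is already measured on the train.
Leg 3: γ = 1.14; τ_3 = 8.64/1.140 = 7.579 s.
Total: 3.280 + 7.370 + 7.579 s.

τ = 18.2 s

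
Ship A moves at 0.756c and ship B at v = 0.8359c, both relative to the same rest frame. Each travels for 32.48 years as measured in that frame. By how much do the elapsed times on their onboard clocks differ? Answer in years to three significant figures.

|τ_A − τ_B| = 3.43 years

A: γ = 1/√(1 − 0.756²) = 1/√0.4285 = 1.528; τ_A = 32.48/1.528 = 21.26 years.
B: γ = 1/√(1 − 0.8359²) = 1/√0.3013 = 1.822; τ_B = 32.48/1.822 = 17.83 years.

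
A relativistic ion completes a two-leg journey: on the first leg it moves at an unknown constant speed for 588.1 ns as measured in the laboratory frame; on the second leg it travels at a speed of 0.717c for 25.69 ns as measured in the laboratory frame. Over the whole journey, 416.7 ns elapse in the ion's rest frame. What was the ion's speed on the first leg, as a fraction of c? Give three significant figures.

Leg 1: speed unknown; τ_1 = 588.1/γ_1.
Leg 2: γ = 1/√(1 − 0.717²) = 1/√0.4859 = 1.435; τ_2 = 25.69/1.435 = 17.91 ns.
Total proper time: τ_1 + 17.91 = 416.7, so τ_1 = 416.7 − 17.91 = 398.8 ns.
γ_1 = 588.1/398.8 = 1.475; β = √(1 − 1/γ²) = √0.5402.

β = 0.735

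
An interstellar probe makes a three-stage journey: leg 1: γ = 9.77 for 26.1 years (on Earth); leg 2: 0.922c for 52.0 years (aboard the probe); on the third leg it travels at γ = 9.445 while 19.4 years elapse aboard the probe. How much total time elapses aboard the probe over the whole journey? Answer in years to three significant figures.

Leg 1: γ = 9.77; τ_1 = 26.1/9.770 = 2.671 years.
Leg 2: 52.0 years is already measured aboard the probe.
Leg 3: 19.4 years is already measured aboard the probe.
Total: 2.671 + 52.00 + 19.40 years.

τ = 74.1 years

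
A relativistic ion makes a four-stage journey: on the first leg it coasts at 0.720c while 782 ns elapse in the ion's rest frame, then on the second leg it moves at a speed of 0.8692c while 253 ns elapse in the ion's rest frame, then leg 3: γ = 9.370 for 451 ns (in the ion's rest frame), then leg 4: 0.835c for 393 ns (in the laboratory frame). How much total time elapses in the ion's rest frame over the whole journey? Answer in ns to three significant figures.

τ = 1700 ns

Leg 1: 782 ns is already measured in the ion's rest frame.
Leg 2: 253 ns is already measured in the ion's rest frame.
Leg 3: 451 ns is already measured in the ion's rest frame.
Leg 4: γ = 1/√(1 − 0.835²) = 1/√0.3028 = 1.817; τ_4 = 393/1.817 = 216.2 ns.
Total: 782.0 + 253.0 + 451.0 + 216.2 ns.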